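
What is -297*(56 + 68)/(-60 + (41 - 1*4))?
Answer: 36828/23 ≈ 1601.2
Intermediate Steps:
-297*(56 + 68)/(-60 + (41 - 1*4)) = -36828/(-60 + (41 - 4)) = -36828/(-60 + 37) = -36828/(-23) = -36828*(-1)/23 = -297*(-124/23) = 36828/23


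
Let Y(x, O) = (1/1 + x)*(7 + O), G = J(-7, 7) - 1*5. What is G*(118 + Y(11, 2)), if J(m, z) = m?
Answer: -2712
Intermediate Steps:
G = -12 (G = -7 - 1*5 = -7 - 5 = -12)
Y(x, O) = (1 + x)*(7 + O)
G*(118 + Y(11, 2)) = -12*(118 + (7 + 2 + 7*11 + 2*11)) = -12*(118 + (7 + 2 + 77 + 22)) = -12*(118 + 108) = -12*226 = -2712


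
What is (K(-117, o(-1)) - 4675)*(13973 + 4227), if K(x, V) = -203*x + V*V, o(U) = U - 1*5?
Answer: 347838400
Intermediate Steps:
o(U) = -5 + U (o(U) = U - 5 = -5 + U)
K(x, V) = V² - 203*x (K(x, V) = -203*x + V² = V² - 203*x)
(K(-117, o(-1)) - 4675)*(13973 + 4227) = (((-5 - 1)² - 203*(-117)) - 4675)*(13973 + 4227) = (((-6)² + 23751) - 4675)*18200 = ((36 + 23751) - 4675)*18200 = (23787 - 4675)*18200 = 19112*18200 = 347838400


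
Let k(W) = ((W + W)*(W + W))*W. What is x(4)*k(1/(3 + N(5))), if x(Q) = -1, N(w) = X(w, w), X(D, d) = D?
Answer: -1/128 ≈ -0.0078125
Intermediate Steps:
N(w) = w
k(W) = 4*W³ (k(W) = ((2*W)*(2*W))*W = (4*W²)*W = 4*W³)
x(4)*k(1/(3 + N(5))) = -4*(1/(3 + 5))³ = -4*(1/8)³ = -4*(⅛)³ = -4/512 = -1*1/128 = -1/128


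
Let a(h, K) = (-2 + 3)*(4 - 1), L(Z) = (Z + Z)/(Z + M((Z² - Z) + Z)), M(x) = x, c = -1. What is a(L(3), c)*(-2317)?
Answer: -6951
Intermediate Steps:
L(Z) = 2*Z/(Z + Z²) (L(Z) = (Z + Z)/(Z + ((Z² - Z) + Z)) = (2*Z)/(Z + Z²) = 2*Z/(Z + Z²))
a(h, K) = 3 (a(h, K) = 1*3 = 3)
a(L(3), c)*(-2317) = 3*(-2317) = -6951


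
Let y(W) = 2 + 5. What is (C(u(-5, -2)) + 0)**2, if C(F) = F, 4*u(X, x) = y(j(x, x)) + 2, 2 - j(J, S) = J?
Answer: 81/16 ≈ 5.0625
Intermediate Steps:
j(J, S) = 2 - J
y(W) = 7
u(X, x) = 9/4 (u(X, x) = (7 + 2)/4 = (1/4)*9 = 9/4)
(C(u(-5, -2)) + 0)**2 = (9/4 + 0)**2 = (9/4)**2 = 81/16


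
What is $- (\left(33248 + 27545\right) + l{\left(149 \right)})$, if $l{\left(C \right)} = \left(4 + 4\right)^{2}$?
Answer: $-60857$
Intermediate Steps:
$l{\left(C \right)} = 64$ ($l{\left(C \right)} = 8^{2} = 64$)
$- (\left(33248 + 27545\right) + l{\left(149 \right)}) = - (\left(33248 + 27545\right) + 64) = - (60793 + 64) = \left(-1\right) 60857 = -60857$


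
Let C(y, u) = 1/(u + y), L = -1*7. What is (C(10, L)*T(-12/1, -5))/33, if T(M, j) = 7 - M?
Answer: 19/99 ≈ 0.19192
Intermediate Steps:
L = -7
(C(10, L)*T(-12/1, -5))/33 = ((7 - (-12)/1)/(-7 + 10))/33 = ((7 - (-12))/3)*(1/33) = ((7 - 1*(-12))/3)*(1/33) = ((7 + 12)/3)*(1/33) = ((⅓)*19)*(1/33) = (19/3)*(1/33) = 19/99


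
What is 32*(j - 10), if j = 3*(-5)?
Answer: -800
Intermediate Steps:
j = -15
32*(j - 10) = 32*(-15 - 10) = 32*(-25) = -800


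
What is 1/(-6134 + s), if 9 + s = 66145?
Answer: 1/60002 ≈ 1.6666e-5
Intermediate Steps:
s = 66136 (s = -9 + 66145 = 66136)
1/(-6134 + s) = 1/(-6134 + 66136) = 1/60002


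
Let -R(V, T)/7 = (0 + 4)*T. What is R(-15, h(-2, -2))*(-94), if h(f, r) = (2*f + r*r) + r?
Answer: -5264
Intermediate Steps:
h(f, r) = r + r² + 2*f (h(f, r) = (2*f + r²) + r = (r² + 2*f) + r = r + r² + 2*f)
R(V, T) = -28*T (R(V, T) = -7*(0 + 4)*T = -28*T)
R(-15, h(-2, -2))*(-94) = -28*(-2 + (-2)² + 2*(-2))*(-94) = -28*(-2 + 4 - 4)*(-94) = -28*(-2)*(-94) = 56*(-94) = -5264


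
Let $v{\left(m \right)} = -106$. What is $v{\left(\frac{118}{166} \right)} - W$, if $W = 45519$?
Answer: $-45625$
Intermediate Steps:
$v{\left(\frac{118}{166} \right)} - W = -106 - 45519 = -45625$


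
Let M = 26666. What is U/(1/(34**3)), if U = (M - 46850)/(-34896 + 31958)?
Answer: 396655968/1469 ≈ 2.7002e+5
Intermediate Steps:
U = 10092/1469 (U = (26666 - 46850)/(-34896 + 31958) = -20184/(-2938) = -20184*(-1/2938) = 10092/1469 ≈ 6.8700)
U/(1/(34**3)) = 10092/(1469*(1/(34**3))) = 10092/(1469*(1/39304)) = (10092/1469)*39304 = 396655968/1469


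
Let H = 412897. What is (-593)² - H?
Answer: -61248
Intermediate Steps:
(-593)² - H = (-593)² - 1*412897 = 351649 - 412897 = -61248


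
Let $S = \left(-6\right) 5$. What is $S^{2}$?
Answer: $900$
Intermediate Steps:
$S = -30$
$S^{2} = \left(-30\right)^{2} = 900$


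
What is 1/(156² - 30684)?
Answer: -1/6348 ≈ -0.00015753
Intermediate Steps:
1/(156² - 30684) = 1/(24336 - 30684) = 1/(-6348) = -1/6348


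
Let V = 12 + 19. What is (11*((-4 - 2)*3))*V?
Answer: -6138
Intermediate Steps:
V = 31
(11*((-4 - 2)*3))*V = (11*((-4 - 2)*3))*31 = (11*(-6*3))*31 = (11*(-18))*31 = -198*31 = -6138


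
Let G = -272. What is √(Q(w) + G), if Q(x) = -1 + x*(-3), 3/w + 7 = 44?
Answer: I*√374070/37 ≈ 16.53*I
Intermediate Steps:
w = 3/37 (w = 3/(-7 + 44) = 3/37 ≈ 0.081081)
Q(x) = -1 - 3*x
√(Q(w) + G) = √((-1 - 3*3/37) - 272) = √((-1 - 9/37) - 272) = √(-46/37 - 272) = √(-10110/37) = I*√374070/37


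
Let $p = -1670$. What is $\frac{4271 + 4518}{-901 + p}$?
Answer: $- \frac{8789}{2571} \approx -3.4185$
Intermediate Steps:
$\frac{4271 + 4518}{-901 + p} = \frac{4271 + 4518}{-901 - 1670} = \frac{8789}{-2571} = 8789 \left(- \frac{1}{2571}\right) = - \frac{8789}{2571}$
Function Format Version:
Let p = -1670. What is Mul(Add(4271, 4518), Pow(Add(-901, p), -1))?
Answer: Rational(-8789, 2571) ≈ -3.4185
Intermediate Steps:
Mul(Add(4271, 4518), Pow(Add(-901, p), -1)) = Mul(Add(4271, 4518), Pow(Add(-901, -1670), -1)) = Mul(8789, Pow(-2571, -1)) = Mul(8789, Rational(-1, 2571)) = Rational(-8789, 2571)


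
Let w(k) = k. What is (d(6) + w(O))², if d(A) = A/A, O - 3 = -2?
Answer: 4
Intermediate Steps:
O = 1 (O = 3 - 2 = 1)
d(A) = 1
(d(6) + w(O))² = (1 + 1)² = 2² = 4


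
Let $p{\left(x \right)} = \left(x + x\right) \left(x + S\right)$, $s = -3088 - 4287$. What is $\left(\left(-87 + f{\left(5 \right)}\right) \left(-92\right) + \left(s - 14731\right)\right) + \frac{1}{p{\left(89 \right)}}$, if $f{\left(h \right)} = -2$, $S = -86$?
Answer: $- \frac{7432211}{534} \approx -13918.0$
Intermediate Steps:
$s = -7375$
$p{\left(x \right)} = 2 x \left(-86 + x\right)$ ($p{\left(x \right)} = \left(x + x\right) \left(x - 86\right) = 2 x \left(-86 + x\right)$)
$\left(\left(-87 + f{\left(5 \right)}\right) \left(-92\right) + \left(s - 14731\right)\right) + \frac{1}{p{\left(89 \right)}} = \left(\left(-87 - 2\right) \left(-92\right) - 22106\right) + \frac{1}{2 \cdot 89 \left(-86 + 89\right)} = \left(\left(-89\right) \left(-92\right) - 22106\right) + \frac{1}{2 \cdot 89 \cdot 3} = \left(8188 - 22106\right) + \frac{1}{534} = -13918 + \frac{1}{534} = - \frac{7432211}{534}$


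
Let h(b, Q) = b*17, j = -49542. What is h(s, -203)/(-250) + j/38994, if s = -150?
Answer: 290164/32495 ≈ 8.9295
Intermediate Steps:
h(b, Q) = 17*b
h(s, -203)/(-250) + j/38994 = (17*(-150))/(-250) - 49542/38994 = -2550*(-1/250) - 49542*1/38994 = 51/5 - 8257/6499 = 290164/32495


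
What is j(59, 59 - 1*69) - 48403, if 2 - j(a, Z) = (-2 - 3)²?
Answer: -48426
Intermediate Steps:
j(a, Z) = -23 (j(a, Z) = 2 - (-2 - 3)² = 2 - 1*(-5)² = 2 - 1*25 = 2 - 25 = -23)
j(59, 59 - 1*69) - 48403 = -23 - 48403 = -48426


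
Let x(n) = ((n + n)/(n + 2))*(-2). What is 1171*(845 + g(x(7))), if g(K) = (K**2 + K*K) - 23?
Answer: 79803650/81 ≈ 9.8523e+5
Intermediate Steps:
x(n) = -4*n/(2 + n) (x(n) = ((2*n)/(2 + n))*(-2) = (2*n/(2 + n))*(-2) = -4*n/(2 + n))
g(K) = -23 + 2*K**2 (g(K) = (K**2 + K**2) - 23 = 2*K**2 - 23 = -23 + 2*K**2)
1171*(845 + g(x(7))) = 1171*(845 + (-23 + 2*(-4*7/(2 + 7))**2)) = 1171*(845 + (-23 + 2*(-4*7/9)**2)) = 1171*(845 + (-23 + 2*(-4*7*1/9)**2)) = 1171*(845 + (-23 + 2*(-28/9)**2)) = 1171*(845 + (-23 + 2*(784/81))) = 1171*(845 + (-23 + 1568/81)) = 1171*(845 - 295/81) = 1171*(68150/81) = 79803650/81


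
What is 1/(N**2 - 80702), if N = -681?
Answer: 1/383059 ≈ 2.6106e-6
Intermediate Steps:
1/(N**2 - 80702) = 1/((-681)**2 - 80702) = 1/(463761 - 80702) = 1/383059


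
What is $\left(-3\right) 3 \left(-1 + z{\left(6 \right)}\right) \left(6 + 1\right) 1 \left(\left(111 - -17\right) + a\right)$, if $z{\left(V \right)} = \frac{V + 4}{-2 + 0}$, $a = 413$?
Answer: $204498$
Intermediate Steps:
$z{\left(V \right)} = -2 - \frac{V}{2}$ ($z{\left(V \right)} = \frac{4 + V}{-2} = \left(4 + V\right) \left(- \frac{1}{2}\right) = -2 - \frac{V}{2}$)
$\left(-3\right) 3 \left(-1 + z{\left(6 \right)}\right) \left(6 + 1\right) 1 \left(\left(111 - -17\right) + a\right) = \left(-3\right) 3 \left(-1 - 5\right) \left(6 + 1\right) 1 \left(\left(111 - -17\right) + 413\right) = - 9 \left(-1 - 5\right) 7 \cdot 1 \left(\left(111 + 17\right) + 413\right) = - 9 \left(-1 - 5\right) 7 \cdot 1 \left(128 + 413\right) = - 9 \left(\left(-6\right) 7\right) 1 \cdot 541 = \left(-9\right) \left(-42\right) 1 \cdot 541 = 378 \cdot 1 \cdot 541 = 378 \cdot 541 = 204498$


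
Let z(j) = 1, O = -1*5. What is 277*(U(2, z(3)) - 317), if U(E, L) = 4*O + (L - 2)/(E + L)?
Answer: -280324/3 ≈ -93441.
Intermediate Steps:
O = -5
U(E, L) = -20 + (-2 + L)/(E + L) (U(E, L) = 4*(-5) + (L - 2)/(E + L) = -20 + (-2 + L)/(E + L))
277*(U(2, z(3)) - 317) = 277*((-2 - 20*2 - 19*1)/(2 + 1) - 317) = 277*((-2 - 40 - 19)/3 - 317) = 277*((1/3)*(-61) - 317) = 277*(-61/3 - 317) = 277*(-1012/3) = -280324/3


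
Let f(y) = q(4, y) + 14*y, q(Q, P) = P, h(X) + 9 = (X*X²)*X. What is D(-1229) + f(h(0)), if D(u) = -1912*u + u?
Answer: 2348484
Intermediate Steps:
h(X) = -9 + X⁴ (h(X) = -9 + (X*X²)*X = -9 + X³*X = -9 + X⁴)
D(u) = -1911*u
f(y) = 15*y (f(y) = y + 14*y = 15*y)
D(-1229) + f(h(0)) = -1911*(-1229) + 15*(-9 + 0⁴) = 2348619 + 15*(-9 + 0) = 2348619 + 15*(-9) = 2348619 - 135 = 2348484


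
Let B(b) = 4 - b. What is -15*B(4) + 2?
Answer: 2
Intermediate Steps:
-15*B(4) + 2 = -15*(4 - 1*4) + 2 = -15*(4 - 4) + 2 = -15*0 + 2 = 0 + 2 = 2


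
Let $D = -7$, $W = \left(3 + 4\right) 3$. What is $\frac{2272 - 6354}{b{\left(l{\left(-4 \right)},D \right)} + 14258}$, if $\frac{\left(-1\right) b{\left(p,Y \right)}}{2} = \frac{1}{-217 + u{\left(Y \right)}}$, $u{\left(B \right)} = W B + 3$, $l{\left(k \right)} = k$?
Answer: $- \frac{736801}{2573570} \approx -0.2863$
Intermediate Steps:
$W = 21$ ($W = 7 \cdot 3 = 21$)
$u{\left(B \right)} = 3 + 21 B$ ($u{\left(B \right)} = 21 B + 3 = 3 + 21 B$)
$b{\left(p,Y \right)} = - \frac{2}{-214 + 21 Y}$ ($b{\left(p,Y \right)} = - \frac{2}{-217 + \left(3 + 21 Y\right)} = - \frac{2}{-214 + 21 Y}$)
$\frac{2272 - 6354}{b{\left(l{\left(-4 \right)},D \right)} + 14258} = \frac{2272 - 6354}{- \frac{2}{-214 + 21 \left(-7\right)} + 14258} = - \frac{4082}{- \frac{2}{-214 - 147} + 14258} = - \frac{4082}{- \frac{2}{-361} + 14258} = - \frac{4082}{\left(-2\right) \left(- \frac{1}{361}\right) + 14258} = - \frac{4082}{\frac{2}{361} + 14258} = - \frac{4082}{\frac{5147140}{361}} = \left(-4082\right) \frac{361}{5147140} = - \frac{736801}{2573570}$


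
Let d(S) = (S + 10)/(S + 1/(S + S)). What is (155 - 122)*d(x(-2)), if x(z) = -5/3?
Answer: -8250/59 ≈ -139.83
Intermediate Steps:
x(z) = -5/3 (x(z) = -5*⅓ = -5/3)
d(S) = (10 + S)/(S + 1/(2*S))
(155 - 122)*d(x(-2)) = (155 - 122)*(2*(-5/3)*(10 - 5/3)/(1 + 2*(-5/3)²)) = 33*(2*(-5/3)*(25/3)/(1 + 2*(25/9))) = 33*(2*(-5/3)*(25/3)/(1 + 50/9)) = 33*(2*(-5/3)*(25/3)/(59/9)) = 33*(2*(-5/3)*(9/59)*(25/3)) = 33*(-250/59) = -8250/59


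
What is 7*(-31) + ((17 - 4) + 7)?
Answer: -197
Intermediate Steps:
7*(-31) + ((17 - 4) + 7) = -217 + (13 + 7) = -217 + 20 = -197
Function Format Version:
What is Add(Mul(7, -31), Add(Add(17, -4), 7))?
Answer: -197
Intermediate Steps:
Add(Mul(7, -31), Add(Add(17, -4), 7)) = Add(-217, Add(13, 7)) = Add(-217, 20) = -197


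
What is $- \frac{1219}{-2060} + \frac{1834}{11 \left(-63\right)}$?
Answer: $- \frac{419039}{203940} \approx -2.0547$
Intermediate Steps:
$- \frac{1219}{-2060} + \frac{1834}{11 \left(-63\right)} = \left(-1219\right) \left(- \frac{1}{2060}\right) + \frac{1834}{-693} = \frac{1219}{2060} + 1834 \left(- \frac{1}{693}\right) = \frac{1219}{2060} - \frac{262}{99} = - \frac{419039}{203940}$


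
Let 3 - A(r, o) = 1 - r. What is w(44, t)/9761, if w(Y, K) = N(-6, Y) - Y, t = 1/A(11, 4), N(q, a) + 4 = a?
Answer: -4/9761 ≈ -0.00040979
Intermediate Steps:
N(q, a) = -4 + a
A(r, o) = 2 + r (A(r, o) = 3 - (1 - r) = 3 + (-1 + r) = 2 + r)
t = 1/13 (t = 1/(2 + 11) = 1/13 ≈ 0.076923)
w(Y, K) = -4 (w(Y, K) = (-4 + Y) - Y = -4)
w(44, t)/9761 = -4/9761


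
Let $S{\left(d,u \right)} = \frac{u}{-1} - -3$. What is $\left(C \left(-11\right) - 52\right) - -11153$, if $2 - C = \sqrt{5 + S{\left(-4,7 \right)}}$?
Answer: $11090$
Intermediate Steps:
$S{\left(d,u \right)} = 3 - u$ ($S{\left(d,u \right)} = u \left(-1\right) + 3 = - u + 3 = 3 - u$)
$C = 1$ ($C = 2 - \sqrt{5 + \left(3 - 7\right)} = 2 - \sqrt{5 - 4} = 2 - \sqrt{1} = 2 - 1 = 1$)
$\left(C \left(-11\right) - 52\right) - -11153 = \left(1 \left(-11\right) - 52\right) - -11153 = \left(-11 - 52\right) + 11153 = -63 + 11153 = 11090$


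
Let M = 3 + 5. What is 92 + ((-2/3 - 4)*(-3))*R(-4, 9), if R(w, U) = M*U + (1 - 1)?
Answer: 1100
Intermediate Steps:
M = 8
R(w, U) = 8*U (R(w, U) = 8*U + (1 - 1) = 8*U + 0 = 8*U)
92 + ((-2/3 - 4)*(-3))*R(-4, 9) = 92 + ((-2/3 - 4)*(-3))*(8*9) = 92 + ((-2*1/3 - 4)*(-3))*72 = 92 + ((-2/3 - 4)*(-3))*72 = 92 - 14/3*(-3)*72 = 92 + 14*72 = 92 + 1008 = 1100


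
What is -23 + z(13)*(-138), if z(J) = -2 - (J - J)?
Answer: 253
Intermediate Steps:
z(J) = -2 (z(J) = -2 - 1*0 = -2 + 0 = -2)
-23 + z(13)*(-138) = -23 - 2*(-138) = -23 + 276 = 253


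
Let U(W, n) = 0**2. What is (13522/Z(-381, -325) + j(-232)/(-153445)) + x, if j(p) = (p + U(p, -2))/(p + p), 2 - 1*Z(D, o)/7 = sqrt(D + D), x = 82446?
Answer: 67838417496039/822772090 + 6761*I*sqrt(762)/2681 ≈ 82451.0 + 69.613*I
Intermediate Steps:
U(W, n) = 0
Z(D, o) = 14 - 7*sqrt(2)*sqrt(D) (Z(D, o) = 14 - 7*sqrt(D + D) = 14 - 7*sqrt(2)*sqrt(D))
j(p) = 1/2 (j(p) = (p + 0)/(p + p) = p/((2*p)) = p*(1/(2*p)) = 1/2)
(13522/Z(-381, -325) + j(-232)/(-153445)) + x = (13522/(14 - 7*sqrt(2)*sqrt(-381)) + (1/2)/(-153445)) + 82446 = (13522/(14 - 7*sqrt(2)*I*sqrt(381)) + (1/2)*(-1/153445)) + 82446 = (13522/(14 - 7*I*sqrt(762)) - 1/306890) + 82446 = (-1/306890 + 13522/(14 - 7*I*sqrt(762))) + 82446 = 25301852939/306890 + 13522/(14 - 7*I*sqrt(762))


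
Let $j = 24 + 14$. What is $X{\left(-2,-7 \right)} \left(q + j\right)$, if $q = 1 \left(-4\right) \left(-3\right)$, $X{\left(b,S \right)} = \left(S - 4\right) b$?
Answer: $1100$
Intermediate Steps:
$X{\left(b,S \right)} = b \left(-4 + S\right)$ ($X{\left(b,S \right)} = \left(-4 + S\right) b = b \left(-4 + S\right)$)
$q = 12$ ($q = \left(-4\right) \left(-3\right) = 12$)
$j = 38$
$X{\left(-2,-7 \right)} \left(q + j\right) = - 2 \left(-4 - 7\right) \left(12 + 38\right) = \left(-2\right) \left(-11\right) 50 = 22 \cdot 50 = 1100$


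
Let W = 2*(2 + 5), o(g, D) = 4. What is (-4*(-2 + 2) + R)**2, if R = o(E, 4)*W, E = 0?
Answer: 3136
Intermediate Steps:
W = 14 (W = 2*7 = 14)
R = 56 (R = 4*14 = 56)
(-4*(-2 + 2) + R)**2 = (-4*(-2 + 2) + 56)**2 = (-4*0 + 56)**2 = (0 + 56)**2 = 56**2 = 3136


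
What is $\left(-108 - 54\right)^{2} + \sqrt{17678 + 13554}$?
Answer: $26244 + 16 \sqrt{122} \approx 26421.0$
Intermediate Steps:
$\left(-108 - 54\right)^{2} + \sqrt{17678 + 13554} = \left(-108 - 54\right)^{2} + \sqrt{31232} = \left(-162\right)^{2} + 16 \sqrt{122} = 26244 + 16 \sqrt{122}$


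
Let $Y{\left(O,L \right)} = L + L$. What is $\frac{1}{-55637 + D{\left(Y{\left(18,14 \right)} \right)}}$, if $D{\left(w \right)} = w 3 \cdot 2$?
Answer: $- \frac{1}{55469} \approx -1.8028 \cdot 10^{-5}$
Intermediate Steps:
$Y{\left(O,L \right)} = 2 L$
$D{\left(w \right)} = 6 w$ ($D{\left(w \right)} = 3 w 2 = 6 w$)
$\frac{1}{-55637 + D{\left(Y{\left(18,14 \right)} \right)}} = \frac{1}{-55637 + 6 \cdot 2 \cdot 14} = \frac{1}{-55637 + 6 \cdot 28} = \frac{1}{-55637 + 168} = \frac{1}{-55469} = - \frac{1}{55469}$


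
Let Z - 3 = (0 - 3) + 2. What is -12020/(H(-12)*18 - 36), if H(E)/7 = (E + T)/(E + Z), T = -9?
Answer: -60100/1143 ≈ -52.581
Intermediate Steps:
Z = 2 (Z = 3 + ((0 - 3) + 2) = 3 + (-3 + 2) = 3 - 1 = 2)
H(E) = 7*(-9 + E)/(2 + E) (H(E) = 7*((E - 9)/(E + 2)) = 7*((-9 + E)/(2 + E)) = 7*(-9 + E)/(2 + E))
-12020/(H(-12)*18 - 36) = -12020/((7*(-9 - 12)/(2 - 12))*18 - 36) = -12020/((7*(-21)/(-10))*18 - 36) = -12020/((7*(-⅒)*(-21))*18 - 36) = -12020/((147/10)*18 - 36) = -12020/(1323/5 - 36) = -12020/1143/5 = -12020*5/1143 = -60100/1143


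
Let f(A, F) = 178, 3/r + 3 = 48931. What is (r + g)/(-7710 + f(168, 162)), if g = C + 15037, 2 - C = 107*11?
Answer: -678239939/368525696 ≈ -1.8404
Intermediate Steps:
r = 3/48928 (r = 3/(-3 + 48931) = 3/48928 ≈ 6.1315e-5)
C = -1175 (C = 2 - 107*11 = 2 - 1*1177 = 2 - 1177 = -1175)
g = 13862 (g = -1175 + 15037 = 13862)
(r + g)/(-7710 + f(168, 162)) = (3/48928 + 13862)/(-7710 + 178) = (678239939/48928)/(-7532) = (678239939/48928)*(-1/7532) = -678239939/368525696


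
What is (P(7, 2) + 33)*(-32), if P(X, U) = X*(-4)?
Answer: -160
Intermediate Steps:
P(X, U) = -4*X
(P(7, 2) + 33)*(-32) = (-4*7 + 33)*(-32) = (-28 + 33)*(-32) = 5*(-32) = -160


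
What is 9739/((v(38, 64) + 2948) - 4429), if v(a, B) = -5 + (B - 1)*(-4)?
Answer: -9739/1738 ≈ -5.6036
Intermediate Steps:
v(a, B) = -1 - 4*B (v(a, B) = -5 + (-1 + B)*(-4) = -5 + (4 - 4*B) = -1 - 4*B)
9739/((v(38, 64) + 2948) - 4429) = 9739/(((-1 - 4*64) + 2948) - 4429) = 9739/(((-1 - 256) + 2948) - 4429) = 9739/((-257 + 2948) - 4429) = 9739/(2691 - 4429) = 9739/(-1738) = 9739*(-1/1738) = -9739/1738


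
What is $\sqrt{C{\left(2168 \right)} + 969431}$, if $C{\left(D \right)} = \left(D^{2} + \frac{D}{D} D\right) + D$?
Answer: $\sqrt{5673991} \approx 2382.0$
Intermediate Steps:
$C{\left(D \right)} = D^{2} + 2 D$ ($C{\left(D \right)} = \left(D^{2} + 1 D\right) + D = \left(D^{2} + D\right) + D = \left(D + D^{2}\right) + D = D^{2} + 2 D$)
$\sqrt{C{\left(2168 \right)} + 969431} = \sqrt{2168 \left(2 + 2168\right) + 969431} = \sqrt{2168 \cdot 2170 + 969431} = \sqrt{4704560 + 969431} = \sqrt{5673991}$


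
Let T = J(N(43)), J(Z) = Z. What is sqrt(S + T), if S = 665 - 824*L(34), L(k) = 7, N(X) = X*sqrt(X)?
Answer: sqrt(-5103 + 43*sqrt(43)) ≈ 69.434*I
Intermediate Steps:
N(X) = X**(3/2)
T = 43*sqrt(43) (T = 43**(3/2) = 43*sqrt(43) ≈ 281.97)
S = -5103 (S = 665 - 824*7 = 665 - 5768 = -5103)
sqrt(S + T) = sqrt(-5103 + 43*sqrt(43))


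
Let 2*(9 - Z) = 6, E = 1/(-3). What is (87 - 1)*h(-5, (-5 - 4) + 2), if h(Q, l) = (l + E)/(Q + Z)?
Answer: -1892/3 ≈ -630.67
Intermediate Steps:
E = -⅓ ≈ -0.33333
Z = 6 (Z = 9 - ½*6 = 9 - 3 = 6)
h(Q, l) = (-⅓ + l)/(6 + Q) (h(Q, l) = (l - ⅓)/(Q + 6) = (-⅓ + l)/(6 + Q))
(87 - 1)*h(-5, (-5 - 4) + 2) = (87 - 1)*((-⅓ + ((-5 - 4) + 2))/(6 - 5)) = 86*((-⅓ + (-9 + 2))/1) = 86*(1*(-⅓ - 7)) = 86*(1*(-22/3)) = 86*(-22/3) = -1892/3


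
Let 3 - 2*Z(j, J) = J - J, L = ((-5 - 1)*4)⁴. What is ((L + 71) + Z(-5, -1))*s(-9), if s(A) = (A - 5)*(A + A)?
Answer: 83625822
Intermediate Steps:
L = 331776 (L = (-6*4)⁴ = (-24)⁴ = 331776)
Z(j, J) = 3/2 (Z(j, J) = 3/2 - (J - J)/2 = 3/2 - ½*0 = 3/2 + 0 = 3/2)
s(A) = 2*A*(-5 + A) (s(A) = (-5 + A)*(2*A) = 2*A*(-5 + A))
((L + 71) + Z(-5, -1))*s(-9) = ((331776 + 71) + 3/2)*(2*(-9)*(-5 - 9)) = (331847 + 3/2)*(2*(-9)*(-14)) = (663697/2)*252 = 83625822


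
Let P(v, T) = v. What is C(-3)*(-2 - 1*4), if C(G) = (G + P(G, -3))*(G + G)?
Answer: -216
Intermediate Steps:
C(G) = 4*G² (C(G) = (G + G)*(G + G) = (2*G)*(2*G) = 4*G²)
C(-3)*(-2 - 1*4) = (4*(-3)²)*(-2 - 1*4) = (4*9)*(-2 - 4) = 36*(-6) = -216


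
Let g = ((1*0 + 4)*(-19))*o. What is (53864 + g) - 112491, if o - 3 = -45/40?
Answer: -117539/2 ≈ -58770.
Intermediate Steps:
o = 15/8 (o = 3 - 45/40 = 3 - 45*1/40 = 3 - 9/8 = 15/8 ≈ 1.8750)
g = -285/2 (g = ((1*0 + 4)*(-19))*(15/8) = ((0 + 4)*(-19))*(15/8) = (4*(-19))*(15/8) = -76*15/8 = -285/2 ≈ -142.50)
(53864 + g) - 112491 = (53864 - 285/2) - 112491 = 107443/2 - 112491 = -117539/2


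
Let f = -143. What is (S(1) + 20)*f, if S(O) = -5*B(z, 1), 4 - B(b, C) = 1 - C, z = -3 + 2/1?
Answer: 0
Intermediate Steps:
z = -1 (z = -3 + 2*1 = -3 + 2 = -1)
B(b, C) = 3 + C (B(b, C) = 4 - (1 - C) = 4 + (-1 + C) = 3 + C)
S(O) = -20 (S(O) = -5*(3 + 1) = -5*4 = -20)
(S(1) + 20)*f = (-20 + 20)*(-143) = 0*(-143) = 0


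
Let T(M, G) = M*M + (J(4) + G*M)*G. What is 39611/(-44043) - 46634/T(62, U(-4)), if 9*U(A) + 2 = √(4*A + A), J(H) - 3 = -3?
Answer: (-322491241*I - 35464*√5)/(9858*(4*√5 + 2503*I)) ≈ -13.07 - 0.043489*I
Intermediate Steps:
J(H) = 0 (J(H) = 3 - 3 = 0)
U(A) = -2/9 + √5*√A/9 (U(A) = -2/9 + √(4*A + A)/9 = -2/9 + √(5*A)/9 = -2/9 + (√5*√A)/9 = -2/9 + √5*√A/9)
T(M, G) = M² + M*G² (T(M, G) = M*M + (0 + G*M)*G = M² + (G*M)*G = M² + M*G²)
39611/(-44043) - 46634/T(62, U(-4)) = 39611/(-44043) - 46634*1/(62*(62 + (-2/9 + √5*√(-4)/9)²)) = 39611*(-1/44043) - 46634*1/(62*(62 + (-2/9 + √5*(2*I)/9)²)) = -143/159 - 46634*1/(62*(62 + (-2/9 + 2*I*√5/9)²)) = -143/159 - 46634/(3844 + 62*(-2/9 + 2*I*√5/9)²)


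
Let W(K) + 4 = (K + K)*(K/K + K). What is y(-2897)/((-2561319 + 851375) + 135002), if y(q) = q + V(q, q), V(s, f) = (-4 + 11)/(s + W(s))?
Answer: 24300793562/13211025343333 ≈ 0.0018394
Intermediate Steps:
W(K) = -4 + 2*K*(1 + K) (W(K) = -4 + (K + K)*(K/K + K) = -4 + (2*K)*(1 + K) = -4 + 2*K*(1 + K))
V(s, f) = 7/(-4 + 2*s² + 3*s) (V(s, f) = (-4 + 11)/(s + (-4 + 2*s + 2*s²)) = 7/(-4 + 2*s² + 3*s))
y(q) = q + 7/(-4 + 2*q² + 3*q)
y(-2897)/((-2561319 + 851375) + 135002) = ((7 - 2897*(-4 + 2*(-2897)² + 3*(-2897)))/(-4 + 2*(-2897)² + 3*(-2897)))/((-2561319 + 851375) + 135002) = ((7 - 2897*(-4 + 2*8392609 - 8691))/(-4 + 2*8392609 - 8691))/(-1709944 + 135002) = ((7 - 2897*(-4 + 16785218 - 8691))/(-4 + 16785218 - 8691))/(-1574942) = ((7 - 2897*16776523)/16776523)*(-1/1574942) = ((7 - 48601587131)/16776523)*(-1/1574942) = ((1/16776523)*(-48601587124))*(-1/1574942) = -48601587124/16776523*(-1/1574942) = 24300793562/13211025343333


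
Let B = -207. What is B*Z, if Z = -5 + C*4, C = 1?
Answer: 207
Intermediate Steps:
Z = -1 (Z = -5 + 1*4 = -5 + 4 = -1)
B*Z = -207*(-1) = 207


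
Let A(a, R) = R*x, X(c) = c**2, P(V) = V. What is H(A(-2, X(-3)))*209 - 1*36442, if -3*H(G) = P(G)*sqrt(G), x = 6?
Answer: -36442 - 11286*sqrt(6) ≈ -64087.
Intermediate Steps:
A(a, R) = 6*R (A(a, R) = R*6 = 6*R)
H(G) = -G**(3/2)/3 (H(G) = -G*sqrt(G)/3 = -G**(3/2)/3)
H(A(-2, X(-3)))*209 - 1*36442 = -162*sqrt(6)/3*209 - 1*36442 = -162*sqrt(6)/3*209 - 36442 = -54*sqrt(6)*209 - 36442 = -11286*sqrt(6) - 36442 = -36442 - 11286*sqrt(6)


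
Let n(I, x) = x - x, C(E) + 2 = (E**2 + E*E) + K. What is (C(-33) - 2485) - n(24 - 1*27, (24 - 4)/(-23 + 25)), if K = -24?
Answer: -333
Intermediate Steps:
C(E) = -26 + 2*E**2 (C(E) = -2 + ((E**2 + E*E) - 24) = -2 + ((E**2 + E**2) - 24) = -2 + (2*E**2 - 24) = -2 + (-24 + 2*E**2) = -26 + 2*E**2)
n(I, x) = 0
(C(-33) - 2485) - n(24 - 1*27, (24 - 4)/(-23 + 25)) = ((-26 + 2*(-33)**2) - 2485) - 1*0 = ((-26 + 2*1089) - 2485) + 0 = ((-26 + 2178) - 2485) + 0 = (2152 - 2485) + 0 = -333 + 0 = -333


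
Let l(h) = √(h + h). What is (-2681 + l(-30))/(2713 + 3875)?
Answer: -2681/6588 + I*√15/3294 ≈ -0.40695 + 0.0011758*I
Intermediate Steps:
l(h) = √2*√h (l(h) = √(2*h) = √2*√h)
(-2681 + l(-30))/(2713 + 3875) = (-2681 + √2*√(-30))/(2713 + 3875) = (-2681 + √2*(I*√30))/6588 = (-2681 + 2*I*√15)*(1/6588) = -2681/6588 + I*√15/3294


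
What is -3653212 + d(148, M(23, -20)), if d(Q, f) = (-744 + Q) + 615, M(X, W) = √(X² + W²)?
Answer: -3653193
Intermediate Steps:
M(X, W) = √(W² + X²)
d(Q, f) = -129 + Q
-3653212 + d(148, M(23, -20)) = -3653212 + (-129 + 148) = -3653212 + 19 = -3653193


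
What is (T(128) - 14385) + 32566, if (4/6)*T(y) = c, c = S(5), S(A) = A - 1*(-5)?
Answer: 18196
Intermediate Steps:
S(A) = 5 + A (S(A) = A + 5 = 5 + A)
c = 10 (c = 5 + 5 = 10)
T(y) = 15 (T(y) = (3/2)*10 = 15)
(T(128) - 14385) + 32566 = (15 - 14385) + 32566 = -14370 + 32566 = 18196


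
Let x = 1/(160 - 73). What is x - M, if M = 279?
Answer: -24272/87 ≈ -278.99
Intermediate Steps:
x = 1/87 ≈ 0.011494
x - M = 1/87 - 1*279 = 1/87 - 279 = -24272/87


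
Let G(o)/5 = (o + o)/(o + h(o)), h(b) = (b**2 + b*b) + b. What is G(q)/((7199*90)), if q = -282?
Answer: -1/36412542 ≈ -2.7463e-8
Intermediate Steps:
h(b) = b + 2*b**2 (h(b) = (b**2 + b**2) + b = 2*b**2 + b = b + 2*b**2)
G(o) = 10*o/(o + o*(1 + 2*o)) (G(o) = 5*((o + o)/(o + o*(1 + 2*o))) = 5*((2*o)/(o + o*(1 + 2*o))) = 5*(2*o/(o + o*(1 + 2*o))) = 10*o/(o + o*(1 + 2*o)))
G(q)/((7199*90)) = (5/(1 - 282))/((7199*90)) = (5/(-281))/647910 = (5*(-1/281))*(1/647910) = -5/281*1/647910 = -1/36412542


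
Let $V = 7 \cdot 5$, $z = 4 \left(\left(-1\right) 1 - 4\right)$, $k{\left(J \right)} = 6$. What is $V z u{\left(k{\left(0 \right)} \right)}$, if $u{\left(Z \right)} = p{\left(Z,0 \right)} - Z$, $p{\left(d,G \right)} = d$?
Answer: $0$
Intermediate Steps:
$u{\left(Z \right)} = 0$ ($u{\left(Z \right)} = Z - Z = 0$)
$z = -20$ ($z = 4 \left(-1 - 4\right) = 4 \left(-5\right) = -20$)
$V = 35$
$V z u{\left(k{\left(0 \right)} \right)} = 35 \left(-20\right) 0 = \left(-700\right) 0 = 0$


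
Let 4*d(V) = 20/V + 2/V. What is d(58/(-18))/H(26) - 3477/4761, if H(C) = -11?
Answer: -52939/92046 ≈ -0.57514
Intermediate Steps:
d(V) = 11/(2*V) (d(V) = (20/V + 2/V)/4 = (22/V)/4 = 11/(2*V))
d(58/(-18))/H(26) - 3477/4761 = (11/(2*((58/(-18)))))/(-11) - 3477/4761 = (11/(2*((58*(-1/18)))))*(-1/11) - 3477*1/4761 = (11/(2*(-29/9)))*(-1/11) - 1159/1587 = ((11/2)*(-9/29))*(-1/11) - 1159/1587 = -99/58*(-1/11) - 1159/1587 = 9/58 - 1159/1587 = -52939/92046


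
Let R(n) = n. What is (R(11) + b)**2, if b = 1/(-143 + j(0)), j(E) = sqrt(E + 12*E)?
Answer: 2471184/20449 ≈ 120.85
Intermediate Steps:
j(E) = sqrt(13)*sqrt(E) (j(E) = sqrt(13*E) = sqrt(13)*sqrt(E))
b = -1/143 (b = 1/(-143 + sqrt(13)*sqrt(0)) = 1/(-143 + sqrt(13)*0) = 1/(-143 + 0) = 1/(-143) = -1/143 ≈ -0.0069930)
(R(11) + b)**2 = (11 - 1/143)**2 = (1572/143)**2 = 2471184/20449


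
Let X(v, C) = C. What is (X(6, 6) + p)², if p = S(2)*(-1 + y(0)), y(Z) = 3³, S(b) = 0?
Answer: 36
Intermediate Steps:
y(Z) = 27
p = 0 (p = 0*(-1 + 27) = 0*26 = 0)
(X(6, 6) + p)² = (6 + 0)² = 6² = 36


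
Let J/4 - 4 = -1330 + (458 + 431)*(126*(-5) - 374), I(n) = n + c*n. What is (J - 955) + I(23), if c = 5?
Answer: -3576345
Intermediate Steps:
I(n) = 6*n (I(n) = n + 5*n = 6*n)
J = -3575528 (J = 16 + 4*(-1330 + (458 + 431)*(126*(-5) - 374)) = 16 + 4*(-1330 + 889*(-630 - 374)) = 16 + 4*(-1330 + 889*(-1004)) = 16 + 4*(-1330 - 892556) = 16 + 4*(-893886) = 16 - 3575544 = -3575528)
(J - 955) + I(23) = (-3575528 - 955) + 6*23 = -3576483 + 138 = -3576345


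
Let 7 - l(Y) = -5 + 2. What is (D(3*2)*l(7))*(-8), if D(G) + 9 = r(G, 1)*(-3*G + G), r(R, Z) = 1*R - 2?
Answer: 4560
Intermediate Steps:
r(R, Z) = -2 + R (r(R, Z) = R - 2 = -2 + R)
l(Y) = 10 (l(Y) = 7 - (-5 + 2) = 7 - 1*(-3) = 7 + 3 = 10)
D(G) = -9 - 2*G*(-2 + G) (D(G) = -9 + (-2 + G)*(-3*G + G) = -9 + (-2 + G)*(-2*G) = -9 - 2*G*(-2 + G))
(D(3*2)*l(7))*(-8) = ((-9 - 2*3*2*(-2 + 3*2))*10)*(-8) = ((-9 - 2*6*(-2 + 6))*10)*(-8) = ((-9 - 2*6*4)*10)*(-8) = ((-9 - 48)*10)*(-8) = -57*10*(-8) = -570*(-8) = 4560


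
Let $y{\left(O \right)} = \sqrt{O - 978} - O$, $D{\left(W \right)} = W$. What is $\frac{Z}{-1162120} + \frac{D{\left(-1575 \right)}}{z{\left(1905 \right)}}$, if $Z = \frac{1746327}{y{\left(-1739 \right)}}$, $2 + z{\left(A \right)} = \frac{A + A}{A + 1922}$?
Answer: $\frac{1766841893436647989}{1126788188824720} + \frac{582109 i \sqrt{2717}}{1172516325520} \approx 1568.0 + 2.5878 \cdot 10^{-5} i$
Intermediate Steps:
$z{\left(A \right)} = -2 + \frac{2 A}{1922 + A}$ ($z{\left(A \right)} = -2 + \frac{A + A}{A + 1922} = -2 + \frac{2 A}{1922 + A}$)
$y{\left(O \right)} = \sqrt{-978 + O} - O$
$Z = \frac{1746327}{1739 + i \sqrt{2717}}$ ($Z = \frac{1746327}{\sqrt{-978 - 1739} - -1739} = \frac{1746327}{\sqrt{-2717} + 1739} = \frac{1746327}{i \sqrt{2717} + 1739} = \frac{1746327}{1739 + i \sqrt{2717}} \approx 1003.3 - 30.073 i$)
$\frac{Z}{-1162120} + \frac{D{\left(-1575 \right)}}{z{\left(1905 \right)}} = \frac{\frac{1012287551}{1008946} - \frac{582109 i \sqrt{2717}}{1008946}}{-1162120} - \frac{1575}{\left(-3844\right) \frac{1}{1922 + 1905}} = \left(\frac{1012287551}{1008946} - \frac{582109 i \sqrt{2717}}{1008946}\right) \left(- \frac{1}{1162120}\right) - \frac{1575}{\left(-3844\right) \frac{1}{3827}} = \left(- \frac{1012287551}{1172516325520} + \frac{582109 i \sqrt{2717}}{1172516325520}\right) - \frac{1575}{\left(-3844\right) \frac{1}{3827}} = \left(- \frac{1012287551}{1172516325520} + \frac{582109 i \sqrt{2717}}{1172516325520}\right) - \frac{1575}{- \frac{3844}{3827}} = \left(- \frac{1012287551}{1172516325520} + \frac{582109 i \sqrt{2717}}{1172516325520}\right) - - \frac{6027525}{3844} = \left(- \frac{1012287551}{1172516325520} + \frac{582109 i \sqrt{2717}}{1172516325520}\right) + \frac{6027525}{3844} = \frac{1766841893436647989}{1126788188824720} + \frac{582109 i \sqrt{2717}}{1172516325520}$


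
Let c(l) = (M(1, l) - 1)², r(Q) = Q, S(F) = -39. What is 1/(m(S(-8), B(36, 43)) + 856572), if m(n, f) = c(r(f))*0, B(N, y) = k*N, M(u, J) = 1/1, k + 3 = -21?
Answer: 1/856572 ≈ 1.1674e-6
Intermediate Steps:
k = -24 (k = -3 - 21 = -24)
M(u, J) = 1
c(l) = 0 (c(l) = (1 - 1)² = 0² = 0)
B(N, y) = -24*N
m(n, f) = 0 (m(n, f) = 0*0 = 0)
1/(m(S(-8), B(36, 43)) + 856572) = 1/(0 + 856572) = 1/856572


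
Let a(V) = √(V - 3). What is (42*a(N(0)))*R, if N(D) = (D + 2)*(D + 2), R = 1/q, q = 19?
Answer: 42/19 ≈ 2.2105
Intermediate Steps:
R = 1/19 ≈ 0.052632
N(D) = (2 + D)² (N(D) = (2 + D)*(2 + D) = (2 + D)²)
a(V) = √(-3 + V)
(42*a(N(0)))*R = (42*√(-3 + (2 + 0)²))*(1/19) = (42*√(-3 + 2²))*(1/19) = (42*√(-3 + 4))*(1/19) = (42*√1)*(1/19) = (42*1)*(1/19) = 42*(1/19) = 42/19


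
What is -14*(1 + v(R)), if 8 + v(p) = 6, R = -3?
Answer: 14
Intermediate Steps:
v(p) = -2 (v(p) = -8 + 6 = -2)
-14*(1 + v(R)) = -14*(1 - 2) = -14*(-1) = 14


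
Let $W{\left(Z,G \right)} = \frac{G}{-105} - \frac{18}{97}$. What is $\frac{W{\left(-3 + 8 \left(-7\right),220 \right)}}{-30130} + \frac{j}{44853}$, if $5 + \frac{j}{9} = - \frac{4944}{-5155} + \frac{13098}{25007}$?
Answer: $- \frac{64806665755228}{102861493441254849} \approx -0.00063004$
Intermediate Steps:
$j = - \frac{4080605643}{128911085}$ ($j = -45 + 9 \left(- \frac{4944}{-5155} + \frac{13098}{25007}\right) = -45 + 9 \left(\left(-4944\right) \left(- \frac{1}{5155}\right) + 13098 \cdot \frac{1}{25007}\right) = -45 + 9 \left(\frac{4944}{5155} + \frac{13098}{25007}\right) = -45 + 9 \cdot \frac{191154798}{128911085} = -45 + \frac{1720393182}{128911085} = - \frac{4080605643}{128911085} \approx -31.654$)
$W{\left(Z,G \right)} = - \frac{18}{97} - \frac{G}{105}$ ($W{\left(Z,G \right)} = G \left(- \frac{1}{105}\right) - \frac{18}{97} = - \frac{G}{105} - \frac{18}{97} = - \frac{18}{97} - \frac{G}{105}$)
$\frac{W{\left(-3 + 8 \left(-7\right),220 \right)}}{-30130} + \frac{j}{44853} = \frac{- \frac{18}{97} - \frac{44}{21}}{-30130} - \frac{4080605643}{128911085 \cdot 44853} = \left(- \frac{18}{97} - \frac{44}{21}\right) \left(- \frac{1}{30130}\right) - \frac{1360201881}{1927349631835} = \left(- \frac{4646}{2037}\right) \left(- \frac{1}{30130}\right) - \frac{1360201881}{1927349631835} = \frac{101}{1334235} - \frac{1360201881}{1927349631835} = - \frac{64806665755228}{102861493441254849}$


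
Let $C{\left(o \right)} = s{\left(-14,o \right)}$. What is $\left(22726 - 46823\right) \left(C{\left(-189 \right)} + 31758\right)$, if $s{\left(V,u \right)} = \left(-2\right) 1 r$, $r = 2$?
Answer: $-765176138$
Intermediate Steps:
$s{\left(V,u \right)} = -4$ ($s{\left(V,u \right)} = \left(-2\right) 1 \cdot 2 = \left(-2\right) 2 = -4$)
$C{\left(o \right)} = -4$
$\left(22726 - 46823\right) \left(C{\left(-189 \right)} + 31758\right) = \left(22726 - 46823\right) \left(-4 + 31758\right) = \left(-24097\right) 31754 = -765176138$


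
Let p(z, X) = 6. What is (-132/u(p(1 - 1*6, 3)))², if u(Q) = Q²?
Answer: 121/9 ≈ 13.444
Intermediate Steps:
(-132/u(p(1 - 1*6, 3)))² = (-132/(6²))² = (-132/36)² = (-132*1/36)² = (-11/3)² = 121/9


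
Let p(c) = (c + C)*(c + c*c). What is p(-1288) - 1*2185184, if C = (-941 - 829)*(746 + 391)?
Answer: -3338153369552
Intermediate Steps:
C = -2012490 (C = -1770*1137 = -2012490)
p(c) = (-2012490 + c)*(c + c²) (p(c) = (c - 2012490)*(c + c*c) = (-2012490 + c)*(c + c²))
p(-1288) - 1*2185184 = -1288*(-2012490 + (-1288)² - 2012489*(-1288)) - 1*2185184 = -1288*(-2012490 + 1658944 + 2592085832) - 2185184 = -1288*2591732286 - 2185184 = -3338151184368 - 2185184 = -3338153369552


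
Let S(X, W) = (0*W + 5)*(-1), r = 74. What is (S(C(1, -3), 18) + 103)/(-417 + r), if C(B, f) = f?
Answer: -2/7 ≈ -0.28571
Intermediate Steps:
S(X, W) = -5 (S(X, W) = (0 + 5)*(-1) = 5*(-1) = -5)
(S(C(1, -3), 18) + 103)/(-417 + r) = (-5 + 103)/(-417 + 74) = 98/(-343) = 98*(-1/343) = -2/7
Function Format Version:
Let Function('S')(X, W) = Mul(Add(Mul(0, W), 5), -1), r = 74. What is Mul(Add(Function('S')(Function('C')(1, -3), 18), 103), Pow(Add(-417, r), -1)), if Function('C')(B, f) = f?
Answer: Rational(-2, 7) ≈ -0.28571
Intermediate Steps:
Function('S')(X, W) = -5 (Function('S')(X, W) = Mul(Add(0, 5), -1) = Mul(5, -1) = -5)
Mul(Add(Function('S')(Function('C')(1, -3), 18), 103), Pow(Add(-417, r), -1)) = Mul(Add(-5, 103), Pow(Add(-417, 74), -1)) = Mul(98, Pow(-343, -1)) = Mul(98, Rational(-1, 343)) = Rational(-2, 7)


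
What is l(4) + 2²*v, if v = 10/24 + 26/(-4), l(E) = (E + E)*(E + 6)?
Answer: 167/3 ≈ 55.667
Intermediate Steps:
l(E) = 2*E*(6 + E) (l(E) = (2*E)*(6 + E) = 2*E*(6 + E))
v = -73/12 (v = 10*(1/24) + 26*(-¼) = 5/12 - 13/2 = -73/12 ≈ -6.0833)
l(4) + 2²*v = 2*4*(6 + 4) + 2²*(-73/12) = 2*4*10 + 4*(-73/12) = 80 - 73/3 = 167/3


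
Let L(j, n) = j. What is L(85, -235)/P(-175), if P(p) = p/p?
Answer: 85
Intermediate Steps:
P(p) = 1
L(85, -235)/P(-175) = 85/1 = 85*1 = 85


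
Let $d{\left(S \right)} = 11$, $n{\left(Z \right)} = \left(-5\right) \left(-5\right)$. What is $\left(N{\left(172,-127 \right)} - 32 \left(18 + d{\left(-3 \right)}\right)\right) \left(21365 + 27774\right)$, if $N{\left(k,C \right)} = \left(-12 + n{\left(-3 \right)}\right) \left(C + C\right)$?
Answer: $-207857970$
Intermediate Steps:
$n{\left(Z \right)} = 25$
$N{\left(k,C \right)} = 26 C$ ($N{\left(k,C \right)} = \left(-12 + 25\right) \left(C + C\right) = 13 \cdot 2 C = 26 C$)
$\left(N{\left(172,-127 \right)} - 32 \left(18 + d{\left(-3 \right)}\right)\right) \left(21365 + 27774\right) = \left(26 \left(-127\right) - 32 \left(18 + 11\right)\right) \left(21365 + 27774\right) = \left(-3302 - 928\right) 49139 = \left(-4230\right) 49139 = -207857970$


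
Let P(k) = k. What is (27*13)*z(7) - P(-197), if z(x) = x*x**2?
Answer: 120590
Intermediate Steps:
z(x) = x**3
(27*13)*z(7) - P(-197) = (27*13)*7**3 - 1*(-197) = 351*343 + 197 = 120393 + 197 = 120590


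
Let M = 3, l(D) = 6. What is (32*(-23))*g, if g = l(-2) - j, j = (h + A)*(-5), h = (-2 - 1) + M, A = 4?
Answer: -19136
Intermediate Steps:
h = 0 (h = (-2 - 1) + 3 = -3 + 3 = 0)
j = -20 (j = (0 + 4)*(-5) = 4*(-5) = -20)
g = 26 (g = 6 - 1*(-20) = 6 + 20 = 26)
(32*(-23))*g = (32*(-23))*26 = -736*26 = -19136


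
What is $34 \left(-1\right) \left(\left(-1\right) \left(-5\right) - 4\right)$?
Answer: $-34$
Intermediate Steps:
$34 \left(-1\right) \left(\left(-1\right) \left(-5\right) - 4\right) = - 34 \left(5 - 4\right) = \left(-34\right) 1 = -34$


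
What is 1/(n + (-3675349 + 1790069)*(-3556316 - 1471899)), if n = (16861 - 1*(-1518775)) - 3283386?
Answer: 1/9479591427450 ≈ 1.0549e-13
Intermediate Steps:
n = -1747750 (n = (16861 + 1518775) - 3283386 = 1535636 - 3283386 = -1747750)
1/(n + (-3675349 + 1790069)*(-3556316 - 1471899)) = 1/(-1747750 + (-3675349 + 1790069)*(-3556316 - 1471899)) = 1/(-1747750 - 1885280*(-5028215)) = 1/(-1747750 + 9479593175200) = 1/9479591427450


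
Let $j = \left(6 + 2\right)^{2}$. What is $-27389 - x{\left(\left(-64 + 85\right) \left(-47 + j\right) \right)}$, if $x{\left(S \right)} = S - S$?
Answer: $-27389$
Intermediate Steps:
$j = 64$ ($j = 8^{2} = 64$)
$x{\left(S \right)} = 0$
$-27389 - x{\left(\left(-64 + 85\right) \left(-47 + j\right) \right)} = -27389 - 0 = -27389 + 0 = -27389$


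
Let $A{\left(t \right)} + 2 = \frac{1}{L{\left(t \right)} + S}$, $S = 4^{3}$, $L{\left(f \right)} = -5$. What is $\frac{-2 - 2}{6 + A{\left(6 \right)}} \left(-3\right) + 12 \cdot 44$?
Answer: $\frac{41948}{79} \approx 530.99$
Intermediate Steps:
$S = 64$
$A{\left(t \right)} = - \frac{117}{59}$ ($A{\left(t \right)} = -2 + \frac{1}{-5 + 64} = -2 + \frac{1}{59} = - \frac{117}{59}$)
$\frac{-2 - 2}{6 + A{\left(6 \right)}} \left(-3\right) + 12 \cdot 44 = \frac{-2 - 2}{6 - \frac{117}{59}} \left(-3\right) + 12 \cdot 44 = - \frac{4}{\frac{237}{59}} \left(-3\right) + 528 = \left(-4\right) \frac{59}{237} \left(-3\right) + 528 = \left(- \frac{236}{237}\right) \left(-3\right) + 528 = \frac{236}{79} + 528 = \frac{41948}{79}$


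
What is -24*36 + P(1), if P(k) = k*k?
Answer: -863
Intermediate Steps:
P(k) = k**2
-24*36 + P(1) = -24*36 + 1**2 = -864 + 1 = -863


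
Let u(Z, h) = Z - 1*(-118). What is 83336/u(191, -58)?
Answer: 83336/309 ≈ 269.70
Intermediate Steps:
u(Z, h) = 118 + Z (u(Z, h) = Z + 118 = 118 + Z)
83336/u(191, -58) = 83336/(118 + 191) = 83336/309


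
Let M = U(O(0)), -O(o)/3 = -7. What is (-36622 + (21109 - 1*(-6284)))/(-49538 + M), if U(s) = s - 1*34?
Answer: 9229/49551 ≈ 0.18625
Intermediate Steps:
O(o) = 21 (O(o) = -3*(-7) = 21)
U(s) = -34 + s (U(s) = s - 34 = -34 + s)
M = -13 (M = -34 + 21 = -13)
(-36622 + (21109 - 1*(-6284)))/(-49538 + M) = (-36622 + (21109 - 1*(-6284)))/(-49538 - 13) = (-36622 + (21109 + 6284))/(-49551) = (-36622 + 27393)*(-1/49551) = -9229*(-1/49551) = 9229/49551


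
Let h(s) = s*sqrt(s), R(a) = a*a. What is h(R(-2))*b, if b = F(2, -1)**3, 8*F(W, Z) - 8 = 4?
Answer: 27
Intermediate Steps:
R(a) = a**2
h(s) = s**(3/2)
F(W, Z) = 3/2 (F(W, Z) = 1 + (1/8)*4 = 1 + 1/2 = 3/2)
b = 27/8 (b = (3/2)**3 = 27/8 ≈ 3.3750)
h(R(-2))*b = ((-2)**2)**(3/2)*(27/8) = 4**(3/2)*(27/8) = 8*(27/8) = 27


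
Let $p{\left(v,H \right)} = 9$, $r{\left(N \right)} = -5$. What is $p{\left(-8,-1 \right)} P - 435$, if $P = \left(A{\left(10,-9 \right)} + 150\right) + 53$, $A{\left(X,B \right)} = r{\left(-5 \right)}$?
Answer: $1347$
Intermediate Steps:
$A{\left(X,B \right)} = -5$
$P = 198$ ($P = \left(-5 + 150\right) + 53 = 145 + 53 = 198$)
$p{\left(-8,-1 \right)} P - 435 = 9 \cdot 198 - 435 = 1782 - 435 = 1347$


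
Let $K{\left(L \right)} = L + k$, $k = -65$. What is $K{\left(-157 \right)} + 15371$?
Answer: $15149$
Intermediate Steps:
$K{\left(L \right)} = -65 + L$ ($K{\left(L \right)} = L - 65 = -65 + L$)
$K{\left(-157 \right)} + 15371 = \left(-65 - 157\right) + 15371 = -222 + 15371 = 15149$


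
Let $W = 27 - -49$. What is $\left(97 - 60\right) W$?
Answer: $2812$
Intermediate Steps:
$W = 76$ ($W = 27 + 49 = 76$)
$\left(97 - 60\right) W = \left(97 - 60\right) 76 = 37 \cdot 76 = 2812$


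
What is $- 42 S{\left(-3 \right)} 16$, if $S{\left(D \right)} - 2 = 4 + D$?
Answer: $-2016$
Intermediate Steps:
$S{\left(D \right)} = 6 + D$ ($S{\left(D \right)} = 2 + \left(4 + D\right) = 6 + D$)
$- 42 S{\left(-3 \right)} 16 = - 42 \left(6 - 3\right) 16 = \left(-42\right) 3 \cdot 16 = \left(-126\right) 16 = -2016$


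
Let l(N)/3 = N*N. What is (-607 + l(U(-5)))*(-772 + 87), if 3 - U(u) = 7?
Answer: 382915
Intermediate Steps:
U(u) = -4 (U(u) = 3 - 1*7 = 3 - 7 = -4)
l(N) = 3*N² (l(N) = 3*(N*N) = 3*N²)
(-607 + l(U(-5)))*(-772 + 87) = (-607 + 3*(-4)²)*(-772 + 87) = (-607 + 3*16)*(-685) = (-607 + 48)*(-685) = -559*(-685) = 382915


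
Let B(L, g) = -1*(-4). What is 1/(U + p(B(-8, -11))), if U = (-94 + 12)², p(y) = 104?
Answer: 1/6828 ≈ 0.00014646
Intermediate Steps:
B(L, g) = 4
U = 6724 (U = (-82)² = 6724)
1/(U + p(B(-8, -11))) = 1/(6724 + 104) = 1/6828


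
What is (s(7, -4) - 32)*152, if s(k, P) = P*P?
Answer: -2432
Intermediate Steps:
s(k, P) = P²
(s(7, -4) - 32)*152 = ((-4)² - 32)*152 = (16 - 32)*152 = -16*152 = -2432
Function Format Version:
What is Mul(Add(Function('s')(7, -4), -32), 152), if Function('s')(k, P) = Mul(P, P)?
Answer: -2432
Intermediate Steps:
Function('s')(k, P) = Pow(P, 2)
Mul(Add(Function('s')(7, -4), -32), 152) = Mul(Add(Pow(-4, 2), -32), 152) = Mul(Add(16, -32), 152) = Mul(-16, 152) = -2432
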